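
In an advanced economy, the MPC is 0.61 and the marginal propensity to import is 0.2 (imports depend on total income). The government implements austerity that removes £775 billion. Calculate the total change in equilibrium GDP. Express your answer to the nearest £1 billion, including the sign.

−£1,314 billion

Expenditure multiplier = 1/(1 − c + m) = 1/(1 − 0.61 + 0.2) = 1/0.59 ≈ 1.695.
ΔY = k × ΔG = (−£775 billion) / 0.59 ≈ −£1,314 billion.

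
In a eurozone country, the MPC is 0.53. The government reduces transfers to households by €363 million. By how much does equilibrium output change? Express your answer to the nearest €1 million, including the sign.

The transfer change shifts disposable income by −€363 million, so first-round consumption changes by c·ΔTR = 0.53 × (−€363 million) = −€192.39 million.
Expenditure multiplier = 1/(1 − MPC) = 1/(1 − 0.53) = 1/0.47 ≈ 2.128.
The transfer multiplier is c × k ≈ 1.128, so ΔY = k × (c·ΔTR) = (−€192.39 million) / 0.47 ≈ −€409 million.

−€409 million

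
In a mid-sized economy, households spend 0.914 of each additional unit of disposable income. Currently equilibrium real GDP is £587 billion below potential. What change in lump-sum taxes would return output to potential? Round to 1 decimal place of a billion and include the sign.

Spending multiplier = 1/(1 − MPC) = 1/(1 − 0.914) = 1/0.086 ≈ 11.628.
Tax multiplier = −c·k = −0.914/0.086 ≈ −10.628. Need ΔY = +£587 billion, so ΔT = ΔY/(−c·k) = −(+£587 billion) × 0.086 / 0.914 ≈ −£55.2 billion.
The government should cut lump-sum taxes by £55.2 billion.

−£55.2 billion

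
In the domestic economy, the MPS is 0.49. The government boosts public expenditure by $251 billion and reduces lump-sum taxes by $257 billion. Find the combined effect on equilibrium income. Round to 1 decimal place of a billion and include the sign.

MPC = 1 − MPS = 1 − 0.49 = 0.51.
Expenditure multiplier = 1/(1 − MPC) = 1/(1 − 0.51) = 1/0.49 ≈ 2.041.
ΔG contributes k·ΔG = (+$251 billion) / 0.49 ≈ +$512.2 billion.
ΔT of −$257 billion changes first-round spending by −c·ΔT = +$131.07 billion, contributing k·(−c·ΔT) = (+$131.07 billion) / 0.49 ≈ +$267.5 billion.
Net ΔY = k(ΔG − c·ΔT) = (+$382.07 billion) / 0.49 ≈ +$779.7 billion.

+$779.7 billion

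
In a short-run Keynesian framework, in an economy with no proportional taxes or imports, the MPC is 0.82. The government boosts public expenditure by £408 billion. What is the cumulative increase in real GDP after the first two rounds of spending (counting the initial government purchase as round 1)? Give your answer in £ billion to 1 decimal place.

Round 1 adds ΔG = £408 billion; each later round is MPC = 0.82 times the previous.
After 2 rounds: 408 + 334.56 = ΔG·(1 − c^2)/(1 − c) = 408 × (1 − 0.6724)/0.18 ≈ £742.6 billion.

£742.6 billion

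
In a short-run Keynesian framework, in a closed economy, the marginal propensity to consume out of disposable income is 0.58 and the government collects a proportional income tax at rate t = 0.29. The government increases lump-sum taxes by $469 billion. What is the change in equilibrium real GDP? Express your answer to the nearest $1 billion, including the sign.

−$462 billion

A lump-sum tax change of +$469 billion shifts disposable income by −$469 billion; first-round consumption changes by −c × ΔT = −0.58 × (+$469 billion) = −$272.02 billion.
Expenditure multiplier = 1/(1 − c(1−t)) = 1/(1 − 0.58×0.71) = 1/0.5882 ≈ 1.7.
The tax multiplier is −c × k ≈ −0.986, so ΔY = k × (−c·ΔT) = (−$272.02 billion) / 0.5882 ≈ −$462 billion.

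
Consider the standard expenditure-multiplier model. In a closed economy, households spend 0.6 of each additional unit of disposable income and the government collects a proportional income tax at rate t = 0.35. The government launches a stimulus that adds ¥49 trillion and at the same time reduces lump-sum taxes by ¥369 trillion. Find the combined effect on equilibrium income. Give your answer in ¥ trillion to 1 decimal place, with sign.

+¥443.3 trillion

Expenditure multiplier = 1/(1 − c(1−t)) = 1/(1 − 0.6×0.65) = 1/0.61 ≈ 1.639.
ΔG contributes k·ΔG = (+¥49 trillion) / 0.61 ≈ +¥80.3 trillion.
ΔT of −¥369 trillion changes first-round spending by −c·ΔT = +¥221.4 trillion, contributing k·(−c·ΔT) = (+¥221.4 trillion) / 0.61 ≈ +¥363 trillion.
Net ΔY = k(ΔG − c·ΔT) = (+¥270.4 trillion) / 0.61 ≈ +¥443.3 trillion.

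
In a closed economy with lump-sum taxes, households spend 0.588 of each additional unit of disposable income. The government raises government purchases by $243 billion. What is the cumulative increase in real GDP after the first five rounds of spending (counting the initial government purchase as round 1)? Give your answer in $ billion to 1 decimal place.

Round 1 adds ΔG = $243 billion; each later round is MPC = 0.588 times the previous.
After 5 rounds: 243 + 142.884 + 84.015792 + 49.401285696 + 29.047955989248 = ΔG·(1 − c^5)/(1 − c) = 243 × (1 − 0.070288881159168)/0.412 ≈ $548.3 billion.

$548.3 billion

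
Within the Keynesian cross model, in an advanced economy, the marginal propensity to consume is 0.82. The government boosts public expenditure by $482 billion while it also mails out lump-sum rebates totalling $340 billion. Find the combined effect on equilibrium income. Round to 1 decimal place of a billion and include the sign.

Expenditure multiplier = 1/(1 − MPC) = 1/(1 − 0.82) = 1/0.18 ≈ 5.556.
ΔG contributes k·ΔG = (+$482 billion) / 0.18 ≈ +$2,677.8 billion.
ΔT of −$340 billion changes first-round spending by −c·ΔT = +$278.8 billion, contributing k·(−c·ΔT) = (+$278.8 billion) / 0.18 ≈ +$1,548.9 billion.
Net ΔY = k(ΔG − c·ΔT) = (+$760.8 billion) / 0.18 ≈ +$4,226.7 billion.

+$4,226.7 billion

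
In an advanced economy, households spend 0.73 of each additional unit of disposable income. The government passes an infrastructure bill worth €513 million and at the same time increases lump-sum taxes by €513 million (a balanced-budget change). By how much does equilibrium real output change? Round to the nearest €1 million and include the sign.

Expenditure multiplier = 1/(1 − MPC) = 1/(1 − 0.73) = 1/0.27 ≈ 3.704.
ΔG contributes k·ΔG = (+€513 million) / 0.27 = +€1,900 million.
ΔT of +€513 million changes first-round spending by −c·ΔT = −€374.49 million, contributing k·(−c·ΔT) = (−€374.49 million) / 0.27 = −€1,387 million.
With ΔG = ΔT and no other leakages, the balanced-budget multiplier is 1, so ΔY = ΔG = +€513 million.

+€513 million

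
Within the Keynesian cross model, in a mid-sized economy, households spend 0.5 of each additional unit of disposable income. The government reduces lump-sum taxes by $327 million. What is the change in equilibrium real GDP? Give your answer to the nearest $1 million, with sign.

+$327 million

A lump-sum tax change of −$327 million shifts disposable income by +$327 million; first-round consumption changes by −c × ΔT = −0.5 × (−$327 million) = +$163.5 million.
Expenditure multiplier = 1/(1 − MPC) = 1/(1 − 0.5) = 1/0.5 = 2.
The tax multiplier is −c × k = −1, so ΔY = k × (−c·ΔT) = (+$163.5 million) / 0.5 = +$327 million.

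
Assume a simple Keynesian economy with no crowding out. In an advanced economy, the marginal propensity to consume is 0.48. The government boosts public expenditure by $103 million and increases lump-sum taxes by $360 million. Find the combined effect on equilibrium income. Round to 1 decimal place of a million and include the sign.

Expenditure multiplier = 1/(1 − MPC) = 1/(1 − 0.48) = 1/0.52 ≈ 1.923.
ΔG contributes k·ΔG = (+$103 million) / 0.52 ≈ +$198.1 million.
ΔT of +$360 million changes first-round spending by −c·ΔT = −$172.8 million, contributing k·(−c·ΔT) = (−$172.8 million) / 0.52 ≈ −$332.3 million.
Net ΔY = k(ΔG − c·ΔT) = (−$69.8 million) / 0.52 ≈ −$134.2 million.

−$134.2 million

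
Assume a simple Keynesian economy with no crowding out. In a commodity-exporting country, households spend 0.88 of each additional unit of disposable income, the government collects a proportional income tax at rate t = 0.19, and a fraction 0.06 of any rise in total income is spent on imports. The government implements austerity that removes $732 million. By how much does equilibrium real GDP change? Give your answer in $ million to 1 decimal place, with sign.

Spending multiplier = 1/(1 − c(1−t) + m) = 1/(1 − 0.88×0.81 + 0.06) = 1/0.3472 ≈ 2.88.
ΔY = k × ΔG = (−$732 million) / 0.3472 ≈ −$2,108.3 million.

−$2,108.3 million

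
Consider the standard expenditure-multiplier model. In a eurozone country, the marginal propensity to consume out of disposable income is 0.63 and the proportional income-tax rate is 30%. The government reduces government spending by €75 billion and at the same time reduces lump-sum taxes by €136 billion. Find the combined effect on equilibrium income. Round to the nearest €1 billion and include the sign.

Expenditure multiplier = 1/(1 − c(1−t)) = 1/(1 − 0.63×0.7) = 1/0.559 ≈ 1.789.
ΔG contributes k·ΔG = (−€75 billion) / 0.559 ≈ −€134.2 billion.
ΔT of −€136 billion changes first-round spending by −c·ΔT = +€85.68 billion, contributing k·(−c·ΔT) = (+€85.68 billion) / 0.559 ≈ +€153.3 billion.
Net ΔY = k(ΔG − c·ΔT) = (+€10.68 billion) / 0.559 ≈ +€19 billion.

+€19 billion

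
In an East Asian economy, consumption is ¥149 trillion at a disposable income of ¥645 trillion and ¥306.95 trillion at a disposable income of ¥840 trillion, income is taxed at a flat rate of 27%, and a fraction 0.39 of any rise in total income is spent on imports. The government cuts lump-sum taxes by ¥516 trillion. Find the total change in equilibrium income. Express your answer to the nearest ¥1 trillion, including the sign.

MPC = ΔC/ΔYd = (306.95 − 149)/(840 − 645) = 157.95/195 = 0.81.
A lump-sum tax change of −¥516 trillion shifts disposable income by +¥516 trillion; first-round consumption changes by −c × ΔT = −0.81 × (−¥516 trillion) = +¥417.96 trillion.
Expenditure multiplier = 1/(1 − c(1−t) + m) = 1/(1 − 0.81×0.73 + 0.39) = 1/0.7987 ≈ 1.252.
The tax multiplier is −c × k ≈ −1.014, so ΔY = k × (−c·ΔT) = (+¥417.96 trillion) / 0.7987 ≈ +¥523 trillion.

+¥523 trillion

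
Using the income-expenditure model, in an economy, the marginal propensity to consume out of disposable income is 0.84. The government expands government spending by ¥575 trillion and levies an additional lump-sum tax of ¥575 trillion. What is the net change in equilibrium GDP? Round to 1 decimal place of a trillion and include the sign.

+¥575.0 trillion

Expenditure multiplier = 1/(1 − MPC) = 1/(1 − 0.84) = 1/0.16 = 6.25.
ΔG contributes k·ΔG = (+¥575 trillion) / 0.16 ≈ +¥3,593.8 trillion.
ΔT of +¥575 trillion changes first-round spending by −c·ΔT = −¥483 trillion, contributing k·(−c·ΔT) = (−¥483 trillion) / 0.16 ≈ −¥3,018.8 trillion.
With ΔG = ΔT and no other leakages, the balanced-budget multiplier is 1, so ΔY = ΔG = +¥575 trillion.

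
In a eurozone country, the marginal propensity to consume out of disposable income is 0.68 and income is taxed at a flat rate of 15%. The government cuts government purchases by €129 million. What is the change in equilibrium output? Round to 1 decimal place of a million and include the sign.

−€305.7 million

Expenditure multiplier = 1/(1 − c(1−t)) = 1/(1 − 0.68×0.85) = 1/0.422 ≈ 2.37.
ΔY = k × ΔG = (−€129 million) / 0.422 ≈ −€305.7 million.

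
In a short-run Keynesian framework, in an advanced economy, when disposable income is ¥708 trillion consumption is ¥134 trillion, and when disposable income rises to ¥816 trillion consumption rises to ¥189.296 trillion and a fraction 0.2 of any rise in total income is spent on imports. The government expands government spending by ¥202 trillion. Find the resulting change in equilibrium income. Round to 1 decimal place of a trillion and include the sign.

+¥293.6 trillion

MPC = ΔC/ΔYd = (189.296 − 134)/(816 − 708) = 55.296/108 = 0.512.
Spending multiplier = 1/(1 − c + m) = 1/(1 − 0.512 + 0.2) = 1/0.688 ≈ 1.453.
ΔY = k × ΔG = (+¥202 trillion) / 0.688 ≈ +¥293.6 trillion.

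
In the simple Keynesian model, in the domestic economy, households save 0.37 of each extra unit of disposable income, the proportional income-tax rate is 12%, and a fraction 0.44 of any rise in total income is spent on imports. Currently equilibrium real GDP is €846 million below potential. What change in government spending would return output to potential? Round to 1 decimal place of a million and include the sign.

MPC = 1 − MPS = 1 − 0.37 = 0.63.
Spending multiplier = 1/(1 − c(1−t) + m) = 1/(1 − 0.63×0.88 + 0.44) = 1/0.8856 ≈ 1.129.
Need ΔY = +€846 million, so ΔG = ΔY/k = (+€846 million) × 0.8856 ≈ +€749.2 million.
The government should increase government spending by €749.2 million.

+€749.2 million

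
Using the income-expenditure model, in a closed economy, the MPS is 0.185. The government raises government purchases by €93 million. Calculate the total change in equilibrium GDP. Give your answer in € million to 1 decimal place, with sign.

+€502.7 million

MPC = 1 − MPS = 1 − 0.185 = 0.815.
Expenditure multiplier = 1/(1 − MPC) = 1/(1 − 0.815) = 1/0.185 ≈ 5.405.
ΔY = k × ΔG = (+€93 million) / 0.185 ≈ +€502.7 million.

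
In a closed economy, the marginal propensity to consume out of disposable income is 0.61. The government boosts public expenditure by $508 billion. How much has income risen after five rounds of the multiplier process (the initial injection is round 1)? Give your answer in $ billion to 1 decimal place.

Round 1 adds ΔG = $508 billion; each later round is MPC = 0.61 times the previous.
After 5 rounds: 508 + 309.88 + 189.0268 + 115.306348 + 70.33687228 = ΔG·(1 − c^5)/(1 − c) = 508 × (1 − 0.0844596301)/0.39 ≈ $1,192.6 billion.

$1,192.6 billion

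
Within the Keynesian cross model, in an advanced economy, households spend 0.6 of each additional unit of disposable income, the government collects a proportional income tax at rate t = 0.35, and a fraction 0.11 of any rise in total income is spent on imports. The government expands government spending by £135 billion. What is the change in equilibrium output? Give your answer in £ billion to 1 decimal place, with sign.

+£187.5 billion

Government-spending multiplier = 1/(1 − c(1−t) + m) = 1/(1 − 0.6×0.65 + 0.11) = 1/0.72 ≈ 1.389.
ΔY = k × ΔG = (+£135 billion) / 0.72 = +£187.5 billion.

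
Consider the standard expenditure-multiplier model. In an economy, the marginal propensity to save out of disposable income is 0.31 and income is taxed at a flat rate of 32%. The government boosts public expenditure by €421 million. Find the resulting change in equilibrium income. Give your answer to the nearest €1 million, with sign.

MPC = 1 − MPS = 1 − 0.31 = 0.69.
Expenditure multiplier = 1/(1 − c(1−t)) = 1/(1 − 0.69×0.68) = 1/0.5308 ≈ 1.884.
ΔY = k × ΔG = (+€421 million) / 0.5308 ≈ +€793 million.

+€793 million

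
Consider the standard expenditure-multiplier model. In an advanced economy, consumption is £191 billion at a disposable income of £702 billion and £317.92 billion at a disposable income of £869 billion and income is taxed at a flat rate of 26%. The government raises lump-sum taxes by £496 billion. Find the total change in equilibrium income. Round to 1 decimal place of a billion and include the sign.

−£861.4 billion

MPC = ΔC/ΔYd = (317.92 − 191)/(869 − 702) = 126.92/167 = 0.76.
A lump-sum tax change of +£496 billion shifts disposable income by −£496 billion; first-round consumption changes by −c × ΔT = −0.76 × (+£496 billion) = −£376.96 billion.
Expenditure multiplier = 1/(1 − c(1−t)) = 1/(1 − 0.76×0.74) = 1/0.4376 ≈ 2.285.
The tax multiplier is −c × k ≈ −1.737, so ΔY = k × (−c·ΔT) = (−£376.96 billion) / 0.4376 ≈ −£861.4 billion.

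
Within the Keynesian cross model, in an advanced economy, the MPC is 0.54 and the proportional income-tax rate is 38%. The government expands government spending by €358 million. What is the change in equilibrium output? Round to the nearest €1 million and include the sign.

+€538 million

Spending multiplier = 1/(1 − c(1−t)) = 1/(1 − 0.54×0.62) = 1/0.6652 ≈ 1.503.
ΔY = k × ΔG = (+€358 million) / 0.6652 ≈ +€538 million.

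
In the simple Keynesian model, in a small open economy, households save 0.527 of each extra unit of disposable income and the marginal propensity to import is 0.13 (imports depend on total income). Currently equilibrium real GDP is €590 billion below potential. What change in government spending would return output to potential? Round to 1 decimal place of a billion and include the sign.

MPC = 1 − MPS = 1 − 0.527 = 0.473.
Spending multiplier = 1/(1 − c + m) = 1/(1 − 0.473 + 0.13) = 1/0.657 ≈ 1.522.
Need ΔY = +€590 billion, so ΔG = ΔY/k = (+€590 billion) × 0.657 ≈ +€387.6 billion.
The government should increase government spending by €387.6 billion.

+€387.6 billion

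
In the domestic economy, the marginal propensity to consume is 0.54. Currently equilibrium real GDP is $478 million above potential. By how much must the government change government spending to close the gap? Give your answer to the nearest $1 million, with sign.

Spending multiplier = 1/(1 − MPC) = 1/(1 − 0.54) = 1/0.46 ≈ 2.174.
Need ΔY = −$478 million, so ΔG = ΔY/k = (−$478 million) × 0.46 ≈ −$220 million.
The government should cut government spending by $220 million.

−$220 million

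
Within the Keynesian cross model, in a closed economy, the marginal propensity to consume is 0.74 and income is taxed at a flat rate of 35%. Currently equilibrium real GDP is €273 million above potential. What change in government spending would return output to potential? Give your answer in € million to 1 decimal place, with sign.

Spending multiplier = 1/(1 − c(1−t)) = 1/(1 − 0.74×0.65) = 1/0.519 ≈ 1.927.
Need ΔY = −€273 million, so ΔG = ΔY/k = (−€273 million) × 0.519 ≈ −€141.7 million.
The government should cut government spending by €141.7 million.

−€141.7 million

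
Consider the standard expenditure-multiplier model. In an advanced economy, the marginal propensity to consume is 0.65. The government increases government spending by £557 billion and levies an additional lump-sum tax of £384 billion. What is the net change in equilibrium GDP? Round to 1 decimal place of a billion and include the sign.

+£878.3 billion

Expenditure multiplier = 1/(1 − MPC) = 1/(1 − 0.65) = 1/0.35 ≈ 2.857.
ΔG contributes k·ΔG = (+£557 billion) / 0.35 ≈ +£1,591.4 billion.
ΔT of +£384 billion changes first-round spending by −c·ΔT = −£249.6 billion, contributing k·(−c·ΔT) = (−£249.6 billion) / 0.35 ≈ −£713.1 billion.
Net ΔY = k(ΔG − c·ΔT) = (+£307.4 billion) / 0.35 ≈ +£878.3 billion.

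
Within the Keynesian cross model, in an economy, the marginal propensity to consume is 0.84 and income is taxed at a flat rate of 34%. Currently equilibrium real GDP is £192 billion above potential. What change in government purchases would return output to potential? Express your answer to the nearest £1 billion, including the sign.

Spending multiplier = 1/(1 − c(1−t)) = 1/(1 − 0.84×0.66) = 1/0.4456 ≈ 2.244.
Need ΔY = −£192 billion, so ΔG = ΔY/k = (−£192 billion) × 0.4456 ≈ −£86 billion.
The government should cut government purchases by £86 billion.

−£86 billion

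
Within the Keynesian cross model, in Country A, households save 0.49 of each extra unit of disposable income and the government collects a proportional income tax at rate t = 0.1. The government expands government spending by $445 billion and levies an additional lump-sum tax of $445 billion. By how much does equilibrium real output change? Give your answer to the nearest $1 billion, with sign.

+$403 billion

MPC = 1 − MPS = 1 − 0.49 = 0.51.
Expenditure multiplier = 1/(1 − c(1−t)) = 1/(1 − 0.51×0.9) = 1/0.541 ≈ 1.848.
ΔG contributes k·ΔG = (+$445 billion) / 0.541 ≈ +$822.6 billion.
ΔT of +$445 billion changes first-round spending by −c·ΔT = −$226.95 billion, contributing k·(−c·ΔT) = (−$226.95 billion) / 0.541 ≈ −$419.5 billion.
Net ΔY = k(ΔG − c·ΔT) = (+$218.05 billion) / 0.541 ≈ +$403 billion.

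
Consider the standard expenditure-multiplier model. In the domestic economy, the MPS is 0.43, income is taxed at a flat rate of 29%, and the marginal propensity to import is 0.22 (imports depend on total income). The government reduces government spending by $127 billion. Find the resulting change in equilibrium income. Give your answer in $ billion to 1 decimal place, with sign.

MPC = 1 − MPS = 1 − 0.43 = 0.57.
Government-spending multiplier = 1/(1 − c(1−t) + m) = 1/(1 − 0.57×0.71 + 0.22) = 1/0.8153 ≈ 1.227.
ΔY = k × ΔG = (−$127 billion) / 0.8153 ≈ −$155.8 billion.

−$155.8 billion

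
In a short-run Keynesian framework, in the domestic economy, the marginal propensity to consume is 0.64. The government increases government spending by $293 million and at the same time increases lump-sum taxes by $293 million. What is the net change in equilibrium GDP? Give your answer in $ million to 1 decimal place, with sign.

Expenditure multiplier = 1/(1 − MPC) = 1/(1 − 0.64) = 1/0.36 ≈ 2.778.
ΔG contributes k·ΔG = (+$293 million) / 0.36 ≈ +$813.9 million.
ΔT of +$293 million changes first-round spending by −c·ΔT = −$187.52 million, contributing k·(−c·ΔT) = (−$187.52 million) / 0.36 ≈ −$520.9 million.
With ΔG = ΔT and no other leakages, the balanced-budget multiplier is 1, so ΔY = ΔG = +$293 million.

+$293.0 million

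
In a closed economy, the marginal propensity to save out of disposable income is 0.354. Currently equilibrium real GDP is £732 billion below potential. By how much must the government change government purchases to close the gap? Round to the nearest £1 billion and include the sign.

MPC = 1 − MPS = 1 − 0.354 = 0.646.
Spending multiplier = 1/(1 − MPC) = 1/(1 − 0.646) = 1/0.354 ≈ 2.825.
Need ΔY = +£732 billion, so ΔG = ΔY/k = (+£732 billion) × 0.354 ≈ +£259 billion.
The government should increase government purchases by £259 billion.

+£259 billion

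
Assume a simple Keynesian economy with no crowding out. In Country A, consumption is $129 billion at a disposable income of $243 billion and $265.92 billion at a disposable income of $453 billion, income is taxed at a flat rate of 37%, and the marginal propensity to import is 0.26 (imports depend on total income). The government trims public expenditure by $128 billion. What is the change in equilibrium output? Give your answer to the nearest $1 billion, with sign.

−$151 billion

MPC = ΔC/ΔYd = (265.92 − 129)/(453 − 243) = 136.92/210 = 0.652.
Government-spending multiplier = 1/(1 − c(1−t) + m) = 1/(1 − 0.652×0.63 + 0.26) = 1/0.84924 ≈ 1.178.
ΔY = k × ΔG = (−$128 billion) / 0.84924 ≈ −$151 billion.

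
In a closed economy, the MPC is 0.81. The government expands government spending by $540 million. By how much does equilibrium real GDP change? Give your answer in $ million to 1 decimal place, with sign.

Expenditure multiplier = 1/(1 − MPC) = 1/(1 − 0.81) = 1/0.19 ≈ 5.263.
ΔY = k × ΔG = (+$540 million) / 0.19 ≈ +$2,842.1 million.

+$2,842.1 million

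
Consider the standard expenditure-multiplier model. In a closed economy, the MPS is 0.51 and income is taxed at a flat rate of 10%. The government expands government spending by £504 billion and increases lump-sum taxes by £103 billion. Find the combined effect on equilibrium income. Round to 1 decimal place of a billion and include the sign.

+£811.3 billion

MPC = 1 − MPS = 1 − 0.51 = 0.49.
Expenditure multiplier = 1/(1 − c(1−t)) = 1/(1 − 0.49×0.9) = 1/0.559 ≈ 1.789.
ΔG contributes k·ΔG = (+£504 billion) / 0.559 ≈ +£901.6 billion.
ΔT of +£103 billion changes first-round spending by −c·ΔT = −£50.47 billion, contributing k·(−c·ΔT) = (−£50.47 billion) / 0.559 ≈ −£90.3 billion.
Net ΔY = k(ΔG − c·ΔT) = (+£453.53 billion) / 0.559 ≈ +£811.3 billion.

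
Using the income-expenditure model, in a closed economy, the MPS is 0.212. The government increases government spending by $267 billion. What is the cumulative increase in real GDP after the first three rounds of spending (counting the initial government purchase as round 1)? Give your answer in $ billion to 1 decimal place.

$643.2 billion

MPC = 1 − MPS = 1 − 0.212 = 0.788.
Round 1 adds ΔG = $267 billion; each later round is MPC = 0.788 times the previous.
After 3 rounds: 267 + 210.396 + 165.792048 = ΔG·(1 − c^3)/(1 − c) = 267 × (1 − 0.489303872)/0.212 ≈ $643.2 billion.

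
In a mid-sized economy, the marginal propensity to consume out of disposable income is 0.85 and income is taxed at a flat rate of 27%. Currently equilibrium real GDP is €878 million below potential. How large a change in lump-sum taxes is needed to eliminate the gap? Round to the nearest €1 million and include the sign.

Spending multiplier = 1/(1 − c(1−t)) = 1/(1 − 0.85×0.73) = 1/0.3795 ≈ 2.635.
Tax multiplier = −c·k = −0.85/0.3795 ≈ −2.24. Need ΔY = +€878 million, so ΔT = ΔY/(−c·k) = −(+€878 million) × 0.3795 / 0.85 ≈ −€392 million.
The government should cut lump-sum taxes by €392 million.

−€392 million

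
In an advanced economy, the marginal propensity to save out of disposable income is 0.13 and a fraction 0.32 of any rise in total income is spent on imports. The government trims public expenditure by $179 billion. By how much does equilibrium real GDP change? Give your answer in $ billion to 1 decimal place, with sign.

MPC = 1 − MPS = 1 − 0.13 = 0.87.
Government-spending multiplier = 1/(1 − c + m) = 1/(1 − 0.87 + 0.32) = 1/0.45 ≈ 2.222.
ΔY = k × ΔG = (−$179 billion) / 0.45 ≈ −$397.8 billion.

−$397.8 billion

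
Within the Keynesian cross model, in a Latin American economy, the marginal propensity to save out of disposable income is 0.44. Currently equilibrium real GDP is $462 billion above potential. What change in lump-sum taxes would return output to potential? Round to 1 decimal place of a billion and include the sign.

MPC = 1 − MPS = 1 − 0.44 = 0.56.
Spending multiplier = 1/(1 − MPC) = 1/(1 − 0.56) = 1/0.44 ≈ 2.273.
Tax multiplier = −c·k = −0.56/0.44 ≈ −1.273. Need ΔY = −$462 billion, so ΔT = ΔY/(−c·k) = −(−$462 billion) × 0.44 / 0.56 = +$363 billion.
The government should raise lump-sum taxes by $363 billion.

+$363.0 billion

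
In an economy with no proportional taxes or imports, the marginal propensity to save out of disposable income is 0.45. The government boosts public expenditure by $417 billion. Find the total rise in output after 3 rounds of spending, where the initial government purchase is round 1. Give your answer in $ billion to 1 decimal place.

$772.5 billion

MPC = 1 − MPS = 1 − 0.45 = 0.55.
Round 1 adds ΔG = $417 billion; each later round is MPC = 0.55 times the previous.
After 3 rounds: 417 + 229.35 + 126.1425 = ΔG·(1 − c^3)/(1 − c) = 417 × (1 − 0.166375)/0.45 ≈ $772.5 billion.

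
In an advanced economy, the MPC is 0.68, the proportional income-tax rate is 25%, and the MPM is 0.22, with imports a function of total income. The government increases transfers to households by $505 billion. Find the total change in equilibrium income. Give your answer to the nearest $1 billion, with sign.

The transfer change shifts disposable income by +$505 billion, so first-round consumption changes by c·ΔTR = 0.68 × (+$505 billion) = +$343.4 billion.
Expenditure multiplier = 1/(1 − c(1−t) + m) = 1/(1 − 0.68×0.75 + 0.22) = 1/0.71 ≈ 1.408.
The transfer multiplier is c × k ≈ 0.958, so ΔY = k × (c·ΔTR) = (+$343.4 billion) / 0.71 ≈ +$484 billion.

+$484 billion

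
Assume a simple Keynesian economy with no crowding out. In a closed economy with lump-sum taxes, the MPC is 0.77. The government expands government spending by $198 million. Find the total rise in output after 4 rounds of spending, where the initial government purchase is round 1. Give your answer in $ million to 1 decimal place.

$558.2 million

Round 1 adds ΔG = $198 million; each later round is MPC = 0.77 times the previous.
After 4 rounds: 198 + 152.46 + 117.3942 + 90.393534 = ΔG·(1 − c^4)/(1 − c) = 198 × (1 − 0.35153041)/0.23 ≈ $558.2 million.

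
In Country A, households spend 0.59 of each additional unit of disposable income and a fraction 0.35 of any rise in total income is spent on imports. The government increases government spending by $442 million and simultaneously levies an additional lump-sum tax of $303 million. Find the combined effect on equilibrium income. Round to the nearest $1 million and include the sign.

+$346 million

Expenditure multiplier = 1/(1 − c + m) = 1/(1 − 0.59 + 0.35) = 1/0.76 ≈ 1.316.
ΔG contributes k·ΔG = (+$442 million) / 0.76 ≈ +$581.6 million.
ΔT of +$303 million changes first-round spending by −c·ΔT = −$178.77 million, contributing k·(−c·ΔT) = (−$178.77 million) / 0.76 ≈ −$235.2 million.
Net ΔY = k(ΔG − c·ΔT) = (+$263.23 million) / 0.76 ≈ +$346 million.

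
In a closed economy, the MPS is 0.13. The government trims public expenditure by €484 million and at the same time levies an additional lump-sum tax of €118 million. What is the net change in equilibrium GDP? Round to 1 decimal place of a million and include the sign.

−€4,512.8 million

MPC = 1 − MPS = 1 − 0.13 = 0.87.
Expenditure multiplier = 1/(1 − MPC) = 1/(1 − 0.87) = 1/0.13 ≈ 7.692.
ΔG contributes k·ΔG = (−€484 million) / 0.13 ≈ −€3,723.1 million.
ΔT of +€118 million changes first-round spending by −c·ΔT = −€102.66 million, contributing k·(−c·ΔT) = (−€102.66 million) / 0.13 ≈ −€789.7 million.
Net ΔY = k(ΔG − c·ΔT) = (−€586.66 million) / 0.13 ≈ −€4,512.8 million.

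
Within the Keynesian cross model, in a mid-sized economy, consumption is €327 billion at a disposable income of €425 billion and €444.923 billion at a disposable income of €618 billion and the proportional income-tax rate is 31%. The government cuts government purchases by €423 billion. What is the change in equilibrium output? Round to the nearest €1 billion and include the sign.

−€731 billion

MPC = ΔC/ΔYd = (444.923 − 327)/(618 − 425) = 117.923/193 = 0.611.
Spending multiplier = 1/(1 − c(1−t)) = 1/(1 − 0.611×0.69) = 1/0.57841 ≈ 1.729.
ΔY = k × ΔG = (−€423 billion) / 0.57841 ≈ −€731 billion.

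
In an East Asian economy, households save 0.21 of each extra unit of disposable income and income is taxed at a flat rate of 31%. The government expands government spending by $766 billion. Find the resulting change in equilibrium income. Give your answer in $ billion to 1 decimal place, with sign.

MPC = 1 − MPS = 1 − 0.21 = 0.79.
Expenditure multiplier = 1/(1 − c(1−t)) = 1/(1 − 0.79×0.69) = 1/0.4549 ≈ 2.198.
ΔY = k × ΔG = (+$766 billion) / 0.4549 ≈ +$1,683.9 billion.

+$1,683.9 billion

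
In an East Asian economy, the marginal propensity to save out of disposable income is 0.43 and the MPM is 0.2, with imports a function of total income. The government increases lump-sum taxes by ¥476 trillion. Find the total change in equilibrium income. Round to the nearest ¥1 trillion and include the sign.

−¥431 trillion

MPC = 1 − MPS = 1 − 0.43 = 0.57.
A lump-sum tax change of +¥476 trillion shifts disposable income by −¥476 trillion; first-round consumption changes by −c × ΔT = −0.57 × (+¥476 trillion) = −¥271.32 trillion.
Expenditure multiplier = 1/(1 − c + m) = 1/(1 − 0.57 + 0.2) = 1/0.63 ≈ 1.587.
The tax multiplier is −c × k ≈ −0.905, so ΔY = k × (−c·ΔT) = (−¥271.32 trillion) / 0.63 ≈ −¥431 trillion.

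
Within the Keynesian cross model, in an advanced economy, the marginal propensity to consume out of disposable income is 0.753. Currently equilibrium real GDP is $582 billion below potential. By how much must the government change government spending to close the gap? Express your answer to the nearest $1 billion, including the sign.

Spending multiplier = 1/(1 − MPC) = 1/(1 − 0.753) = 1/0.247 ≈ 4.049.
Need ΔY = +$582 billion, so ΔG = ΔY/k = (+$582 billion) × 0.247 ≈ +$144 billion.
The government should increase government spending by $144 billion.

+$144 billion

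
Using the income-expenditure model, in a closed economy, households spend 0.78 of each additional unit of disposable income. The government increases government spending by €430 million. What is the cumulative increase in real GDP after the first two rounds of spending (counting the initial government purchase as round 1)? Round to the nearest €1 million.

€765 million

Round 1 adds ΔG = €430 million; each later round is MPC = 0.78 times the previous.
After 2 rounds: 430 + 335.4 = ΔG·(1 − c^2)/(1 − c) = 430 × (1 − 0.6084)/0.22 ≈ €765 million.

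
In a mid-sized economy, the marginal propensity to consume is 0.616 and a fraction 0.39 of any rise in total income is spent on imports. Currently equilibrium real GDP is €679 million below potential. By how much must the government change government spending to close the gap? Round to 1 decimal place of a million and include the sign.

+€525.5 million

Spending multiplier = 1/(1 − c + m) = 1/(1 − 0.616 + 0.39) = 1/0.774 ≈ 1.292.
Need ΔY = +€679 million, so ΔG = ΔY/k = (+€679 million) × 0.774 ≈ +€525.5 million.
The government should increase government spending by €525.5 million.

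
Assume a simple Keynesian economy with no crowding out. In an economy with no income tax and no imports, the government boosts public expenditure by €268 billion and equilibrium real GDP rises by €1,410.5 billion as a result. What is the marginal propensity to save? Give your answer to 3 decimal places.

0.190

Implied spending multiplier k = ΔY/ΔG = 1,410.5/268 ≈ 5.2631.
Since k = 1/(1 − MPC), MPC = 1 − 1/k = 1 − ΔG/ΔY = 1 − 268/1,410.5 ≈ 0.810.
MPS = 1 − MPC = 0.190.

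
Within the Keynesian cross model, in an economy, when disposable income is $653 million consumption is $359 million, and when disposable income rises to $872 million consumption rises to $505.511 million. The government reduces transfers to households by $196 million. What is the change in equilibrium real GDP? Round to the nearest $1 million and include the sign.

MPC = ΔC/ΔYd = (505.511 − 359)/(872 − 653) = 146.511/219 = 0.669.
The transfer change shifts disposable income by −$196 million, so first-round consumption changes by c·ΔTR = 0.669 × (−$196 million) = −$131.124 million.
Expenditure multiplier = 1/(1 − MPC) = 1/(1 − 0.669) = 1/0.331 ≈ 3.021.
The transfer multiplier is c × k ≈ 2.021, so ΔY = k × (c·ΔTR) = (−$131.124 million) / 0.331 ≈ −$396 million.

−$396 million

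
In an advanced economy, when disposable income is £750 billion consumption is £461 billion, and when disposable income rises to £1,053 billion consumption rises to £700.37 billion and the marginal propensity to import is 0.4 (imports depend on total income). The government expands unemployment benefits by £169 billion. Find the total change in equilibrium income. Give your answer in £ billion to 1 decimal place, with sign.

+£218.9 billion

MPC = ΔC/ΔYd = (700.37 − 461)/(1,053 − 750) = 239.37/303 = 0.79.
The transfer change shifts disposable income by +£169 billion, so first-round consumption changes by c·ΔTR = 0.79 × (+£169 billion) = +£133.51 billion.
Expenditure multiplier = 1/(1 − c + m) = 1/(1 − 0.79 + 0.4) = 1/0.61 ≈ 1.639.
The transfer multiplier is c × k ≈ 1.295, so ΔY = k × (c·ΔTR) = (+£133.51 billion) / 0.61 ≈ +£218.9 billion.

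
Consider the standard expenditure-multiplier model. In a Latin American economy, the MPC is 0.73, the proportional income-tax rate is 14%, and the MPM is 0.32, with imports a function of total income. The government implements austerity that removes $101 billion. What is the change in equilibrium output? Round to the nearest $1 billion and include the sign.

−$146 billion

Government-spending multiplier = 1/(1 − c(1−t) + m) = 1/(1 − 0.73×0.86 + 0.32) = 1/0.6922 ≈ 1.445.
ΔY = k × ΔG = (−$101 billion) / 0.6922 ≈ −$146 billion.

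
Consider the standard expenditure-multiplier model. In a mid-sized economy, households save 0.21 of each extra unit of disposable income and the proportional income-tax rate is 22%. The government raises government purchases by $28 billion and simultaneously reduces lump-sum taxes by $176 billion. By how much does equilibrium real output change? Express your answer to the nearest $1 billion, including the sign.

MPC = 1 − MPS = 1 − 0.21 = 0.79.
Expenditure multiplier = 1/(1 − c(1−t)) = 1/(1 − 0.79×0.78) = 1/0.3838 ≈ 2.606.
ΔG contributes k·ΔG = (+$28 billion) / 0.3838 ≈ +$73 billion.
ΔT of −$176 billion changes first-round spending by −c·ΔT = +$139.04 billion, contributing k·(−c·ΔT) = (+$139.04 billion) / 0.3838 ≈ +$362.3 billion.
Net ΔY = k(ΔG − c·ΔT) = (+$167.04 billion) / 0.3838 ≈ +$435 billion.

+$435 billion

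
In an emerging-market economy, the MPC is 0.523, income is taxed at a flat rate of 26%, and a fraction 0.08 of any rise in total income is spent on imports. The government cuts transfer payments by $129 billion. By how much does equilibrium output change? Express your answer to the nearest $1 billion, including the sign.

The transfer change shifts disposable income by −$129 billion, so first-round consumption changes by c·ΔTR = 0.523 × (−$129 billion) = −$67.467 billion.
Expenditure multiplier = 1/(1 − c(1−t) + m) = 1/(1 − 0.523×0.74 + 0.08) = 1/0.69298 ≈ 1.443.
The transfer multiplier is c × k ≈ 0.755, so ΔY = k × (c·ΔTR) = (−$67.467 billion) / 0.69298 ≈ −$97 billion.

−$97 billion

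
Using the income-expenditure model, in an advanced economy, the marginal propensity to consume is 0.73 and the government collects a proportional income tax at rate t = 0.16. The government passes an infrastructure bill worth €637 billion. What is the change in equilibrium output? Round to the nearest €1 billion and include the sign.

+€1,647 billion

Spending multiplier = 1/(1 − c(1−t)) = 1/(1 − 0.73×0.84) = 1/0.3868 ≈ 2.585.
ΔY = k × ΔG = (+€637 billion) / 0.3868 ≈ +€1,647 billion.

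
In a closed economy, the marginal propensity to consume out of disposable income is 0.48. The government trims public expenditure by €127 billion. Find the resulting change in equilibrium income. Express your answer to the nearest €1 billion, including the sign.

−€244 billion

Government-spending multiplier = 1/(1 − MPC) = 1/(1 − 0.48) = 1/0.52 ≈ 1.923.
ΔY = k × ΔG = (−€127 billion) / 0.52 ≈ −€244 billion.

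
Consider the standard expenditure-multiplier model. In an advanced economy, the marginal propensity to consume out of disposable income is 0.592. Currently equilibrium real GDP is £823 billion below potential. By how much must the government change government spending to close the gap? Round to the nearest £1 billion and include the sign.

Spending multiplier = 1/(1 − MPC) = 1/(1 − 0.592) = 1/0.408 ≈ 2.451.
Need ΔY = +£823 billion, so ΔG = ΔY/k = (+£823 billion) × 0.408 ≈ +£336 billion.
The government should increase government spending by £336 billion.

+£336 billion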